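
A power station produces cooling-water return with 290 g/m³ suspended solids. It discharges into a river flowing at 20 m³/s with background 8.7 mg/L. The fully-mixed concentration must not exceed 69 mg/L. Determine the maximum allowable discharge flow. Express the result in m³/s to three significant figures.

Mass balance at complete mixing: C_std·(Q_w + Q_r) = Q_w·C_e + Q_r·C_b.
Rearranging, Q_w = Q_r·(C_std − C_b)/(C_e − C_std) = 20·(69 − 8.7) / (290 − 69) = 5.457 m³/s.

5.46 m³/s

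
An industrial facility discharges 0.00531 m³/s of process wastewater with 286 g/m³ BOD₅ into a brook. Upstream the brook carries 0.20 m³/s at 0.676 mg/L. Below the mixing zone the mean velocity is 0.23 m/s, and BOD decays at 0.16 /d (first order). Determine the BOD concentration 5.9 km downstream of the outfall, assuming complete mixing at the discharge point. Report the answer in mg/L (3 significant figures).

After complete mixing, C₀ = (0.00531·286 + 0.2·0.676) / 0.2053 = 8.055 mg/L.
Travel time t = 5900 m / 0.23 m/s = 2.565e+04 s = 0.2969 d.
C = 8.055·exp(−0.16·0.2969) = 8.055·0.9536 = 7.682 mg/L.

7.68 mg/L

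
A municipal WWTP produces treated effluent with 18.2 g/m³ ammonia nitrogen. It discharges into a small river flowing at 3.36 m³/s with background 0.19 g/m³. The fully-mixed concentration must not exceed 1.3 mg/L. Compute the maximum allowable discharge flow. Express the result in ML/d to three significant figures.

19.1 ML/d

Mass balance at complete mixing: C_std·(Q_w + Q_r) = Q_w·C_e + Q_r·C_b.
Rearranging, Q_w = Q_r·(C_std − C_b)/(C_e − C_std) = 3.36·(1.3 − 0.19) / (18.2 − 1.3) = 0.2207 m³/s.
= 19.07 ML/d.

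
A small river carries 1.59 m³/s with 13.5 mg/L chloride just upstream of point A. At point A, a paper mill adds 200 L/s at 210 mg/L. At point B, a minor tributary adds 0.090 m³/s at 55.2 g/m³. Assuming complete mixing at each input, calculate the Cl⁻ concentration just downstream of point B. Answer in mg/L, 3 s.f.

200 L/s = 0.2 m³/s.
After input A: C = (1.59·13.5 + 0.2·210) / 1.79 = 35.46 mg/L.
After input B: C = (1.79·35.46 + 0.09·55.2) / 1.88 = 36.4 mg/L.

36.4 mg/L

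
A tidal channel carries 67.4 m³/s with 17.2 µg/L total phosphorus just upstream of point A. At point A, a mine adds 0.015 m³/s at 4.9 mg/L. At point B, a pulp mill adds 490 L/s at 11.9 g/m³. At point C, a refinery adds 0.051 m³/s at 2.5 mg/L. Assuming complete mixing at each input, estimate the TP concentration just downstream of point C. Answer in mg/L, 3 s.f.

0.106 mg/L

17.2 µg/L = 0.0172 mg/L.
After input A: C = (67.4·0.0172 + 0.015·4.9) / 67.42 = 0.01829 mg/L.
490 L/s = 0.49 m³/s.
After input B: C = (67.42·0.01829 + 0.49·11.9) / 67.91 = 0.104 mg/L.
After input C: C = (67.91·0.104 + 0.051·2.5) / 67.96 = 0.1058 mg/L.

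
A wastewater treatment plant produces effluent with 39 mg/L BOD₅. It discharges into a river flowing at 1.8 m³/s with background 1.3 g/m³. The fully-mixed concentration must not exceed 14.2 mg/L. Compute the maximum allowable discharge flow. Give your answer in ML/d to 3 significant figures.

Mass balance at complete mixing: C_std·(Q_w + Q_r) = Q_w·C_e + Q_r·C_b.
Rearranging, Q_w = Q_r·(C_std − C_b)/(C_e − C_std) = 1.8·(14.2 − 1.3) / (39 − 14.2) = 0.9363 m³/s.
= 80.9 ML/d.

80.9 ML/d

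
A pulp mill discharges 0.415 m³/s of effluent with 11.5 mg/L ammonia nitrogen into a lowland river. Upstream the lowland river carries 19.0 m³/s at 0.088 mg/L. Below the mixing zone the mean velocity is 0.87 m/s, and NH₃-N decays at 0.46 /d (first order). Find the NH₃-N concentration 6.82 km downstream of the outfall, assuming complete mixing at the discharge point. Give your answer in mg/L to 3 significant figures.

After complete mixing, C₀ = (0.415·11.5 + 19·0.088) / 19.41 = 0.3319 mg/L.
Travel time t = 6820 m / 0.87 m/s = 7839 s = 0.09073 d.
C = 0.3319·exp(−0.46·0.09073) = 0.3319·0.9591 = 0.3184 mg/L.

0.318 mg/L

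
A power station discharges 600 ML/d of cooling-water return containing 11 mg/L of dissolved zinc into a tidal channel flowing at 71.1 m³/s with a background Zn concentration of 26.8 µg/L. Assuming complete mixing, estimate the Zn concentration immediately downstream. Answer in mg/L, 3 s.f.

1.00 mg/L

600 ML/d = 6.944 m³/s.
26.8 µg/L = 0.0268 mg/L.
Conservation of mass across the mixing zone: C = (6.944·11 + 71.1·0.0268) / (6.944 + 71.1) = 78.29/78.04 = 1.003 mg/L.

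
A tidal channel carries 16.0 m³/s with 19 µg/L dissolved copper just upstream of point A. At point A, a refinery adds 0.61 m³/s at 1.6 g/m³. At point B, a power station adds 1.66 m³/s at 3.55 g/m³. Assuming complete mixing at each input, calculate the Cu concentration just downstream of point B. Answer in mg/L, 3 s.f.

19 µg/L = 0.019 mg/L.
After input A: C = (16·0.019 + 0.61·1.6) / 16.61 = 0.07706 mg/L.
After input B: C = (16.61·0.07706 + 1.66·3.55) / 18.27 = 0.3926 mg/L.

0.393 mg/L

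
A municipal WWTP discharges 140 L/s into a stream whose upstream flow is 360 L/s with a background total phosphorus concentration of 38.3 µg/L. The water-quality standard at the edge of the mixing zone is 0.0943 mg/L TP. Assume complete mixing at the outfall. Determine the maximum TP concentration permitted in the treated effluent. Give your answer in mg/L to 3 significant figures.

140 L/s = 0.14 m³/s.
360 L/s = 0.36 m³/s.
38.3 µg/L = 0.0383 mg/L.
Mass balance: 0.0943·0.5 = 0.14·Cₑ + 0.36·0.0383.
Cₑ = (0.04715 − 0.01379) / 0.14 = 0.2383 mg/L.

0.238 mg/L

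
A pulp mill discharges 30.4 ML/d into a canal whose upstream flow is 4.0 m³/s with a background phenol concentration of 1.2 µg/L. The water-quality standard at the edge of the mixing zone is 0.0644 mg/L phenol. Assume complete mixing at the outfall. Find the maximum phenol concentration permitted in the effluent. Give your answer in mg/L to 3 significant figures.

30.4 ML/d = 0.3519 m³/s.
1.2 µg/L = 0.0012 mg/L.
Mass balance: 0.0644·4.352 = 0.3519·Cₑ + 4·0.0012.
Cₑ = (0.2803 − 0.0048) / 0.3519 = 0.7829 mg/L.

0.783 mg/L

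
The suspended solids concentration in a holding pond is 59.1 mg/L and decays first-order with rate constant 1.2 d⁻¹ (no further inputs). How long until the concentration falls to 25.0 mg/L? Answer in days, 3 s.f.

t = ln(C₀/C)/k = ln(59.1/25.0)/1.2 = 0.8604/1.2 = 0.717 d.

0.717 d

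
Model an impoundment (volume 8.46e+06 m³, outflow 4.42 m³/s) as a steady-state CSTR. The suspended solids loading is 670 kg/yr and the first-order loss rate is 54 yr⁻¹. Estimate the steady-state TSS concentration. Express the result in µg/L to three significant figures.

Outflow Q = 4.42 m³/s × 3.156e+07 s/yr = 1.395e+08 m³/yr.
Steady-state CSTR mass balance: W = Q·C + k·V·C, so C = W/(Q + kV).
Q + kV = 1.395e+08 + 54·8.46e+06 = 5.963e+08 m³/yr.
C = 670/5.963e+08 = 1.124e-06 kg/m³ = 0.001124 mg/L = 1.124 µg/L.

1.12 µg/L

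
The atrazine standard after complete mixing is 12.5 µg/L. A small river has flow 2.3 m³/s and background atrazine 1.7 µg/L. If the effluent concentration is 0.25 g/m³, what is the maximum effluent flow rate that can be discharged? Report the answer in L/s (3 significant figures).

1.7 µg/L = 0.0017 mg/L.
12.5 µg/L = 0.0125 mg/L.
Mass balance at complete mixing: C_std·(Q_w + Q_r) = Q_w·C_e + Q_r·C_b.
Rearranging, Q_w = Q_r·(C_std − C_b)/(C_e − C_std) = 2.3·(0.0125 − 0.0017) / (0.25 − 0.0125) = 0.1046 m³/s.
= 104.6 L/s.

105 L/s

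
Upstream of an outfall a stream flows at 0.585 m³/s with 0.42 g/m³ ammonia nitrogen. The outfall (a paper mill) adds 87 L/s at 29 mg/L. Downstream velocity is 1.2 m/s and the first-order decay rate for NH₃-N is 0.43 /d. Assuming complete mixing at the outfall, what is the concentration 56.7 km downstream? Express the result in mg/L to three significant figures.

3.26 mg/L

87 L/s = 0.087 m³/s.
After complete mixing, C₀ = (0.087·29 + 0.585·0.42) / 0.672 = 4.12 mg/L.
Travel time t = 5.67e+04 m / 1.2 m/s = 4.725e+04 s = 0.5469 d.
C = 4.12·exp(−0.43·0.5469) = 4.12·0.7904 = 3.257 mg/L.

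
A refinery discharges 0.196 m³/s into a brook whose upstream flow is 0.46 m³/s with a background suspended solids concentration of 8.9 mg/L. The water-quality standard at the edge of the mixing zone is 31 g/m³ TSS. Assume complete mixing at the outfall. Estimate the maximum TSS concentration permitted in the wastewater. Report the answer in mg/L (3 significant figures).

Mass balance: 31·0.656 = 0.196·Cₑ + 0.46·8.9.
Cₑ = (20.34 − 4.094) / 0.196 = 82.87 mg/L.

82.9 mg/L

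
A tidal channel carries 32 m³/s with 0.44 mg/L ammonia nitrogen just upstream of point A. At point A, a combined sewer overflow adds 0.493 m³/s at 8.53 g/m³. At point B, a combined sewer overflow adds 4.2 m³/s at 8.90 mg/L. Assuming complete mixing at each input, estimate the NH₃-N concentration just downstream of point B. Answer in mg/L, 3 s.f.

1.52 mg/L

After input A: C = (32·0.44 + 0.493·8.53) / 32.49 = 0.5627 mg/L.
After input B: C = (32.49·0.5627 + 4.2·8.9) / 36.69 = 1.517 mg/L.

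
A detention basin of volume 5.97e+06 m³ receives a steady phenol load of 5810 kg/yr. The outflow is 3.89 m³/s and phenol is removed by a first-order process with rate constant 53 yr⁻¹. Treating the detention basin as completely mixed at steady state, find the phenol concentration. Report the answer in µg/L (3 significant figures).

13.2 µg/L

Outflow Q = 3.89 m³/s × 3.156e+07 s/yr = 1.228e+08 m³/yr.
Steady-state CSTR mass balance: W = Q·C + k·V·C, so C = W/(Q + kV).
Q + kV = 1.228e+08 + 53·5.97e+06 = 4.392e+08 m³/yr.
C = 5810/4.392e+08 = 1.323e-05 kg/m³ = 0.01323 mg/L = 13.23 µg/L.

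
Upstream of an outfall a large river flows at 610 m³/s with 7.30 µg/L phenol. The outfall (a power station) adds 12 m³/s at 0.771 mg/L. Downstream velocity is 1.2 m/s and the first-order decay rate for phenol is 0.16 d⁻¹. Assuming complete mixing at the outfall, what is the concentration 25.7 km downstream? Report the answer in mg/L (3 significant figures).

7.30 µg/L = 0.0073 mg/L.
After complete mixing, C₀ = (12·0.771 + 610·0.0073) / 622 = 0.02203 mg/L.
Travel time t = 2.57e+04 m / 1.2 m/s = 2.142e+04 s = 0.2479 d.
C = 0.02203·exp(−0.16·0.2479) = 0.02203·0.9611 = 0.02118 mg/L.

0.0212 mg/L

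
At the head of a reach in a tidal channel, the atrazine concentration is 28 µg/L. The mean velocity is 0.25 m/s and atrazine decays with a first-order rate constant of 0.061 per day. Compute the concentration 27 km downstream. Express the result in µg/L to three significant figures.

25.9 µg/L

Travel time t = 27 km / 0.25 m/s = 2.7e+04/0.25 = 1.08e+05 s = 1.25 d.
First-order decay: C = 28·exp(−0.061·1.25) = 28·0.9266 = 25.94 µg/L.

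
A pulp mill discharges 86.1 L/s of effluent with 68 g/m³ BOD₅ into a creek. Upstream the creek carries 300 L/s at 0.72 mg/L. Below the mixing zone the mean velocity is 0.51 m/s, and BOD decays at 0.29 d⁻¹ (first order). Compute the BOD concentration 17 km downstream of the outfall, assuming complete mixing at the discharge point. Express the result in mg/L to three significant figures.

86.1 L/s = 0.0861 m³/s.
300 L/s = 0.3 m³/s.
After complete mixing, C₀ = (0.0861·68 + 0.3·0.72) / 0.3861 = 15.72 mg/L.
Travel time t = 1.7e+04 m / 0.51 m/s = 3.333e+04 s = 0.3858 d.
C = 15.72·exp(−0.29·0.3858) = 15.72·0.8941 = 14.06 mg/L.

14.1 mg/L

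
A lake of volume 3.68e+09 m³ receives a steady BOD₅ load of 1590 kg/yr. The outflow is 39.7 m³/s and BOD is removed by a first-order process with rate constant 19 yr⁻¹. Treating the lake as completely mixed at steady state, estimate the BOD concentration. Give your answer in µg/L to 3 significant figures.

Outflow Q = 39.7 m³/s × 3.156e+07 s/yr = 1.253e+09 m³/yr.
Steady-state CSTR mass balance: W = Q·C + k·V·C, so C = W/(Q + kV).
Q + kV = 1.253e+09 + 19·3.68e+09 = 7.117e+10 m³/yr.
C = 1590/7.117e+10 = 2.234e-08 kg/m³ = 2.234e-05 mg/L = 0.02234 µg/L.

0.0223 µg/L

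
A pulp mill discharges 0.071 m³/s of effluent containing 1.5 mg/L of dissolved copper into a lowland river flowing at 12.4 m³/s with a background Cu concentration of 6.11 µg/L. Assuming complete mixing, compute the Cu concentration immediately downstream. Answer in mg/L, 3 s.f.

6.11 µg/L = 0.00611 mg/L.
Conservation of mass across the mixing zone: C = (0.071·1.5 + 12.4·0.00611) / (0.071 + 12.4) = 0.1823/12.47 = 0.01462 mg/L.

0.0146 mg/L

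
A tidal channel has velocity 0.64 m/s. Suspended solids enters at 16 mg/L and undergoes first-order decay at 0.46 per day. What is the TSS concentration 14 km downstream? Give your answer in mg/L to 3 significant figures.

Travel time t = 14 km / 0.64 m/s = 1.4e+04/0.64 = 2.188e+04 s = 0.2532 d.
First-order decay: C = 16·exp(−0.46·0.2532) = 16·0.8901 = 14.24 mg/L.

14.2 mg/L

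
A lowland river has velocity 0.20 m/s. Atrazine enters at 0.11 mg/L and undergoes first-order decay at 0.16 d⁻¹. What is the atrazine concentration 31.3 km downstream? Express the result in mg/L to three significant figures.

Travel time t = 31.3 km / 0.20 m/s = 3.13e+04/0.20 = 1.565e+05 s = 1.811 d.
First-order decay: C = 0.11·exp(−0.16·1.811) = 0.11·0.7484 = 0.08232 mg/L.

0.0823 mg/L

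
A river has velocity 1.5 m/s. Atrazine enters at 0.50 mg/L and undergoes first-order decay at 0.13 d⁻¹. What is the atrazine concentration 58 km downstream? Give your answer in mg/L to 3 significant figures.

Travel time t = 58 km / 1.5 m/s = 5.8e+04/1.5 = 3.867e+04 s = 0.4475 d.
First-order decay: C = 0.50·exp(−0.13·0.4475) = 0.50·0.9435 = 0.4717 mg/L.

0.472 mg/L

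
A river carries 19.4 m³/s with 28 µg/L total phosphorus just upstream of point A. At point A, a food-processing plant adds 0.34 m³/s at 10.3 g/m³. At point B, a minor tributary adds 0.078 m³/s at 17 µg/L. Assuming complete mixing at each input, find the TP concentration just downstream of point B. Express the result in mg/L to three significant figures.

0.204 mg/L

28 µg/L = 0.028 mg/L.
After input A: C = (19.4·0.028 + 0.34·10.3) / 19.74 = 0.2049 mg/L.
17 µg/L = 0.017 mg/L.
After input B: C = (19.74·0.2049 + 0.078·0.017) / 19.82 = 0.2042 mg/L.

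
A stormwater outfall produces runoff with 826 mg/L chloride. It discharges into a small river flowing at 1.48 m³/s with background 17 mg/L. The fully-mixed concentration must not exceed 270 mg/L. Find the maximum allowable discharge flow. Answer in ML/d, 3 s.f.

58.2 ML/d

Mass balance at complete mixing: C_std·(Q_w + Q_r) = Q_w·C_e + Q_r·C_b.
Rearranging, Q_w = Q_r·(C_std − C_b)/(C_e − C_std) = 1.48·(270 − 17) / (826 − 270) = 0.6735 m³/s.
= 58.19 ML/d.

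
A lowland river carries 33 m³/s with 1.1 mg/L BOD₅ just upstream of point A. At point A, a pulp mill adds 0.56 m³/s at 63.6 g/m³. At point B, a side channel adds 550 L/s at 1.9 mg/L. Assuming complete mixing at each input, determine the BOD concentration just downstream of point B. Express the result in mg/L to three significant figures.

After input A: C = (33·1.1 + 0.56·63.6) / 33.56 = 2.143 mg/L.
550 L/s = 0.55 m³/s.
After input B: C = (33.56·2.143 + 0.55·1.9) / 34.11 = 2.139 mg/L.

2.14 mg/L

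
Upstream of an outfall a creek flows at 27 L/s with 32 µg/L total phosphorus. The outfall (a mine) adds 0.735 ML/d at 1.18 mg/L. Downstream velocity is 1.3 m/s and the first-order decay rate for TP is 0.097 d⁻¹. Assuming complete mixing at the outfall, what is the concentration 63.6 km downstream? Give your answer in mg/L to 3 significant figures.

0.291 mg/L

0.735 ML/d = 0.008507 m³/s.
27 L/s = 0.027 m³/s.
32 µg/L = 0.032 mg/L.
After complete mixing, C₀ = (0.008507·1.18 + 0.027·0.032) / 0.03551 = 0.307 mg/L.
Travel time t = 6.36e+04 m / 1.3 m/s = 4.892e+04 s = 0.5662 d.
C = 0.307·exp(−0.097·0.5662) = 0.307·0.9466 = 0.2906 mg/L.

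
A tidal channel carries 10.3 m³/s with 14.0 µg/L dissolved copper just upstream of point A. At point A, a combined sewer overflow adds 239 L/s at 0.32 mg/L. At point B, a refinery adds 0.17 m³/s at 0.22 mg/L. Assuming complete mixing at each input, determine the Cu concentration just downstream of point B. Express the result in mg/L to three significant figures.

0.0241 mg/L

14.0 µg/L = 0.014 mg/L.
239 L/s = 0.239 m³/s.
After input A: C = (10.3·0.014 + 0.239·0.32) / 10.54 = 0.02094 mg/L.
After input B: C = (10.54·0.02094 + 0.17·0.22) / 10.71 = 0.0241 mg/L.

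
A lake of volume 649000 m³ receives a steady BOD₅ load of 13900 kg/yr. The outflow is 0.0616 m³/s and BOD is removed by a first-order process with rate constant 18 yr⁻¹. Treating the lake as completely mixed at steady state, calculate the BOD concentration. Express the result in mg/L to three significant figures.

1.02 mg/L

Outflow Q = 0.0616 m³/s × 3.156e+07 s/yr = 1.944e+06 m³/yr.
Steady-state CSTR mass balance: W = Q·C + k·V·C, so C = W/(Q + kV).
Q + kV = 1.944e+06 + 18·649000 = 1.363e+07 m³/yr.
C = 13900/1.363e+07 = 0.00102 kg/m³ = 1.02 mg/L.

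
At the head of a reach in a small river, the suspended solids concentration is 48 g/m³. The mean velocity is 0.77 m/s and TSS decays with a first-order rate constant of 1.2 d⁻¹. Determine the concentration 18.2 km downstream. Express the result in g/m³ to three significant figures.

34.6 g/m³

Travel time t = 18.2 km / 0.77 m/s = 1.82e+04/0.77 = 2.364e+04 s = 0.2736 d.
First-order decay: C = 48·exp(−1.2·0.2736) = 48·0.7202 = 34.57 g/m³.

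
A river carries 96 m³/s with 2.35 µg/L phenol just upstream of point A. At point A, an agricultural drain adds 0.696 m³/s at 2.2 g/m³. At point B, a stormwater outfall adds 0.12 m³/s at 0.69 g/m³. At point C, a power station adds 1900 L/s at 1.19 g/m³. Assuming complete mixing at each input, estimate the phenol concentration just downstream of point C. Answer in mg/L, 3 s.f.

0.0415 mg/L

2.35 µg/L = 0.00235 mg/L.
After input A: C = (96·0.00235 + 0.696·2.2) / 96.7 = 0.01817 mg/L.
After input B: C = (96.7·0.01817 + 0.12·0.69) / 96.82 = 0.019 mg/L.
1900 L/s = 1.9 m³/s.
After input C: C = (96.82·0.019 + 1.9·1.19) / 98.72 = 0.04154 mg/L.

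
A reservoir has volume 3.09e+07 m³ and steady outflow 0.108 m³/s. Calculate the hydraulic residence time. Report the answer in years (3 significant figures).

9.07 yr

Q = 0.108 m³/s × 3.156e+07 s/yr = 3.408e+06 m³/yr.
Hydraulic residence time τ = V/Q = 3.09e+07/3.408e+06 = 9.066 yr.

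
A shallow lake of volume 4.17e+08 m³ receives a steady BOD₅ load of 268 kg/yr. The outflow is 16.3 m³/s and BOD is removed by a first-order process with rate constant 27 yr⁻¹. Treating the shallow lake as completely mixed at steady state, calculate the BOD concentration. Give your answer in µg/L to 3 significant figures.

0.0228 µg/L

Outflow Q = 16.3 m³/s × 3.156e+07 s/yr = 5.144e+08 m³/yr.
Steady-state CSTR mass balance: W = Q·C + k·V·C, so C = W/(Q + kV).
Q + kV = 5.144e+08 + 27·4.17e+08 = 1.177e+10 m³/yr.
C = 268/1.177e+10 = 2.276e-08 kg/m³ = 2.276e-05 mg/L = 0.02276 µg/L.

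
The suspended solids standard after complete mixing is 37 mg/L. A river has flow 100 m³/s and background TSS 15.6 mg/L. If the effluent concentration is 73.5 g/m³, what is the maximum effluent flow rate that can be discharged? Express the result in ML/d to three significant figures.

Mass balance at complete mixing: C_std·(Q_w + Q_r) = Q_w·C_e + Q_r·C_b.
Rearranging, Q_w = Q_r·(C_std − C_b)/(C_e − C_std) = 100·(37 − 15.6) / (73.5 − 37) = 58.63 m³/s.
= 5066 ML/d.

5070 ML/d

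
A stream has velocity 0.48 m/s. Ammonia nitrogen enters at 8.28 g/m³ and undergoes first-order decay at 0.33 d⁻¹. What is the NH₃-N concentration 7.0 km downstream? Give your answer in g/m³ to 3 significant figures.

7.83 g/m³

Travel time t = 7.0 km / 0.48 m/s = 7000/0.48 = 1.458e+04 s = 0.1688 d.
First-order decay: C = 8.28·exp(−0.33·0.1688) = 8.28·0.9458 = 7.831 g/m³.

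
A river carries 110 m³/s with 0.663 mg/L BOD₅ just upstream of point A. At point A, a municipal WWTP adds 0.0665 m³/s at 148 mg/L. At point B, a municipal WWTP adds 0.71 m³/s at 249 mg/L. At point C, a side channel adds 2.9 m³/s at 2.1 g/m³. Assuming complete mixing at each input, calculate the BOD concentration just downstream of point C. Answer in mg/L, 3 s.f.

2.34 mg/L

After input A: C = (110·0.663 + 0.0665·148) / 110.1 = 0.752 mg/L.
After input B: C = (110.1·0.752 + 0.71·249) / 110.8 = 2.343 mg/L.
After input C: C = (110.8·2.343 + 2.9·2.1) / 113.7 = 2.337 mg/L.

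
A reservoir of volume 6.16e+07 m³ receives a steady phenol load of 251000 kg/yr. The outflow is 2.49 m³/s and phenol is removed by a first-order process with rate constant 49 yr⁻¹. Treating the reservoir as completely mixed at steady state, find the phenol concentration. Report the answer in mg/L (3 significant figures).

0.0810 mg/L

Outflow Q = 2.49 m³/s × 3.156e+07 s/yr = 7.858e+07 m³/yr.
Steady-state CSTR mass balance: W = Q·C + k·V·C, so C = W/(Q + kV).
Q + kV = 7.858e+07 + 49·6.16e+07 = 3.097e+09 m³/yr.
C = 251000/3.097e+09 = 8.105e-05 kg/m³ = 0.08105 mg/L.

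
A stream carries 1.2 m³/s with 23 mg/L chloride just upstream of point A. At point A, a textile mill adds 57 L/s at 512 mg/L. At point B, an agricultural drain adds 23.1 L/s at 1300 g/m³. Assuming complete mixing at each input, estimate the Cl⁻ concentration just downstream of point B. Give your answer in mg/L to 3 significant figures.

67.8 mg/L

57 L/s = 0.057 m³/s.
After input A: C = (1.2·23 + 0.057·512) / 1.257 = 45.17 mg/L.
23.1 L/s = 0.0231 m³/s.
After input B: C = (1.257·45.17 + 0.0231·1300) / 1.28 = 67.82 mg/L.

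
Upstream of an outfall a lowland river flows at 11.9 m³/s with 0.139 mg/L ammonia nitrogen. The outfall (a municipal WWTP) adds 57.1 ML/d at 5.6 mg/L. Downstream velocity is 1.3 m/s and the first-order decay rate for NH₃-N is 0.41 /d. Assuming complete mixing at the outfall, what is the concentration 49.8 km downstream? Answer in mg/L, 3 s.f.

0.355 mg/L

57.1 ML/d = 0.6609 m³/s.
After complete mixing, C₀ = (0.6609·5.6 + 11.9·0.139) / 12.56 = 0.4263 mg/L.
Travel time t = 4.98e+04 m / 1.3 m/s = 3.831e+04 s = 0.4434 d.
C = 0.4263·exp(−0.41·0.4434) = 0.4263·0.8338 = 0.3555 mg/L.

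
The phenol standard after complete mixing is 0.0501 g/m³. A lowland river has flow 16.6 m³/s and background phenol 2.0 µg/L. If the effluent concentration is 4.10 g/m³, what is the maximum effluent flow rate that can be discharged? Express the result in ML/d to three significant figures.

2.0 µg/L = 0.002 mg/L.
Mass balance at complete mixing: C_std·(Q_w + Q_r) = Q_w·C_e + Q_r·C_b.
Rearranging, Q_w = Q_r·(C_std − C_b)/(C_e − C_std) = 16.6·(0.0501 − 0.002) / (4.1 − 0.0501) = 0.1972 m³/s.
= 17.03 ML/d.

17.0 ML/d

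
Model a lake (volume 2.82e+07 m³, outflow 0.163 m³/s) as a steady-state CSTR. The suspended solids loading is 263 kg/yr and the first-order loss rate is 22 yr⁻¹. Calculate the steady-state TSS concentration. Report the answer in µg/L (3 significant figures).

Outflow Q = 0.163 m³/s × 3.156e+07 s/yr = 5.144e+06 m³/yr.
Steady-state CSTR mass balance: W = Q·C + k·V·C, so C = W/(Q + kV).
Q + kV = 5.144e+06 + 22·2.82e+07 = 6.255e+08 m³/yr.
C = 263/6.255e+08 = 4.204e-07 kg/m³ = 0.0004204 mg/L = 0.4204 µg/L.

0.420 µg/L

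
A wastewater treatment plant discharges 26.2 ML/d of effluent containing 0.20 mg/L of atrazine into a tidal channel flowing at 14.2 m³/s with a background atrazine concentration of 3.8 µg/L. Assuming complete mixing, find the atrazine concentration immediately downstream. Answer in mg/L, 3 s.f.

0.00790 mg/L

26.2 ML/d = 0.3032 m³/s.
3.8 µg/L = 0.0038 mg/L.
By mass balance at complete mixing, C = (0.3032·0.2 + 14.2·0.0038) / (0.3032 + 14.2) = 0.1146/14.5 = 0.007902 mg/L.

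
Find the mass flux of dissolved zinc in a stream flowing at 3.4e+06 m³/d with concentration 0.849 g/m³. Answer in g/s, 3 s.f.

33.4 g/s

3.4e+06 m³/d = 39.35 m³/s.
Mass flux = Q·C = 39.35 m³/s × 0.849 g/m³ = 33.41 g/s.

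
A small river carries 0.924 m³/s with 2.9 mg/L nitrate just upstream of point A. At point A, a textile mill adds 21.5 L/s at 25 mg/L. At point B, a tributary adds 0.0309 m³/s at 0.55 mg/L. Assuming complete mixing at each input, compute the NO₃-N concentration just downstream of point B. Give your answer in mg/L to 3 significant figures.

3.31 mg/L

21.5 L/s = 0.0215 m³/s.
After input A: C = (0.924·2.9 + 0.0215·25) / 0.9455 = 3.403 mg/L.
After input B: C = (0.9455·3.403 + 0.0309·0.55) / 0.9764 = 3.312 mg/L.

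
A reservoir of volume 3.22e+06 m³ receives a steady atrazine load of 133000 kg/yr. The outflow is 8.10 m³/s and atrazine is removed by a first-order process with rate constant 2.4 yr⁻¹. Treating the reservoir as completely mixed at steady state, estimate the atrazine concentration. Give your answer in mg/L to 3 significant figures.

Outflow Q = 8.10 m³/s × 3.156e+07 s/yr = 2.556e+08 m³/yr.
Steady-state CSTR mass balance: W = Q·C + k·V·C, so C = W/(Q + kV).
Q + kV = 2.556e+08 + 2.4·3.22e+06 = 2.633e+08 m³/yr.
C = 133000/2.633e+08 = 0.000505 kg/m³ = 0.505 mg/L.

0.505 mg/L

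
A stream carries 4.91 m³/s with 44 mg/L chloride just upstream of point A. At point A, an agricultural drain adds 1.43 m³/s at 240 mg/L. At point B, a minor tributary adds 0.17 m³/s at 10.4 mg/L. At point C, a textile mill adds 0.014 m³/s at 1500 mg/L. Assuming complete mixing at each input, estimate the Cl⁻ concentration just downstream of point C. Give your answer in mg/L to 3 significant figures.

89.2 mg/L

After input A: C = (4.91·44 + 1.43·240) / 6.34 = 88.21 mg/L.
After input B: C = (6.34·88.21 + 0.17·10.4) / 6.51 = 86.18 mg/L.
After input C: C = (6.51·86.18 + 0.014·1500) / 6.524 = 89.21 mg/L.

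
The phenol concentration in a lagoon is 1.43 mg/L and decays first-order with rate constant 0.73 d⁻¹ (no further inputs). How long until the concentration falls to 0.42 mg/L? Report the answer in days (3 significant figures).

1.68 d

t = ln(C₀/C)/k = ln(1.43/0.42)/0.73 = 1.225/0.73 = 1.678 d.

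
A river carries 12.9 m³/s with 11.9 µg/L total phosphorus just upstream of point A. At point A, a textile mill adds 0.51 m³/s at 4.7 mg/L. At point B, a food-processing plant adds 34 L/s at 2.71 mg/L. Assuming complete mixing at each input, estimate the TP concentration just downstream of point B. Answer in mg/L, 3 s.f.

11.9 µg/L = 0.0119 mg/L.
After input A: C = (12.9·0.0119 + 0.51·4.7) / 13.41 = 0.1902 mg/L.
34 L/s = 0.034 m³/s.
After input B: C = (13.41·0.1902 + 0.034·2.71) / 13.44 = 0.1966 mg/L.

0.197 mg/L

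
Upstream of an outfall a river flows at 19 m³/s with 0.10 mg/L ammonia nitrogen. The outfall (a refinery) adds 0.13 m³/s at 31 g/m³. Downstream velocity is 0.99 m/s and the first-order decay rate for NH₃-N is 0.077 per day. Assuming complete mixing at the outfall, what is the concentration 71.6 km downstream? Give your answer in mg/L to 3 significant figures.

After complete mixing, C₀ = (0.13·31 + 19·0.1) / 19.13 = 0.31 mg/L.
Travel time t = 7.16e+04 m / 0.99 m/s = 7.232e+04 s = 0.8371 d.
C = 0.31·exp(−0.077·0.8371) = 0.31·0.9376 = 0.2906 mg/L.

0.291 mg/L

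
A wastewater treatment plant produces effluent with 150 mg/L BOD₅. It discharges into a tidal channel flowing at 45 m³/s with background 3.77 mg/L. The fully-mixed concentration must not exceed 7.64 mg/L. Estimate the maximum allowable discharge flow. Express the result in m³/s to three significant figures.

Mass balance at complete mixing: C_std·(Q_w + Q_r) = Q_w·C_e + Q_r·C_b.
Rearranging, Q_w = Q_r·(C_std − C_b)/(C_e − C_std) = 45·(7.64 − 3.77) / (150 − 7.64) = 1.223 m³/s.

1.22 m³/s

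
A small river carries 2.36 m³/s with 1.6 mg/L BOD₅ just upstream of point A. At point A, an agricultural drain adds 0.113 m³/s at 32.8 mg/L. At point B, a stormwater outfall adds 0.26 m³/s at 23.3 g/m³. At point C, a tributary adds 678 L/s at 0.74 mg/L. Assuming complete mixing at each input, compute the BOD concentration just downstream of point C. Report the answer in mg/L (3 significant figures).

4.12 mg/L

After input A: C = (2.36·1.6 + 0.113·32.8) / 2.473 = 3.026 mg/L.
After input B: C = (2.473·3.026 + 0.26·23.3) / 2.733 = 4.954 mg/L.
678 L/s = 0.678 m³/s.
After input C: C = (2.733·4.954 + 0.678·0.74) / 3.411 = 4.117 mg/L.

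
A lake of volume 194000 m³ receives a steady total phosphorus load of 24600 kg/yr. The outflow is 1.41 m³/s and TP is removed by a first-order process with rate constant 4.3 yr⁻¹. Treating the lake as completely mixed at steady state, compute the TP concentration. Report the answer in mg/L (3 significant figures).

Outflow Q = 1.41 m³/s × 3.156e+07 s/yr = 4.45e+07 m³/yr.
Steady-state CSTR mass balance: W = Q·C + k·V·C, so C = W/(Q + kV).
Q + kV = 4.45e+07 + 4.3·194000 = 4.533e+07 m³/yr.
C = 24600/4.533e+07 = 0.0005427 kg/m³ = 0.5427 mg/L.

0.543 mg/L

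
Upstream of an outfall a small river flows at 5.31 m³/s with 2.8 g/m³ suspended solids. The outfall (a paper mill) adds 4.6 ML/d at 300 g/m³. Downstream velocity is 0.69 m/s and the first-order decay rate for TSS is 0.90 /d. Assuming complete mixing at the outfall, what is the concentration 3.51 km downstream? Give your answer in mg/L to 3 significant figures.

5.45 mg/L

4.6 ML/d = 0.05324 m³/s.
After complete mixing, C₀ = (0.05324·300 + 5.31·2.8) / 5.363 = 5.75 mg/L.
Travel time t = 3510 m / 0.69 m/s = 5087 s = 0.05888 d.
C = 5.75·exp(−0.90·0.05888) = 5.75·0.9484 = 5.454 mg/L.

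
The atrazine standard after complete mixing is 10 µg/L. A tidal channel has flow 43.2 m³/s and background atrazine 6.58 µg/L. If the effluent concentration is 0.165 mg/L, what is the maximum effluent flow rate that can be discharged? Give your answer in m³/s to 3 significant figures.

6.58 µg/L = 0.00658 mg/L.
10 µg/L = 0.01 mg/L.
Mass balance at complete mixing: C_std·(Q_w + Q_r) = Q_w·C_e + Q_r·C_b.
Rearranging, Q_w = Q_r·(C_std − C_b)/(C_e − C_std) = 43.2·(0.01 − 0.00658) / (0.165 − 0.01) = 0.9532 m³/s.

0.953 m³/s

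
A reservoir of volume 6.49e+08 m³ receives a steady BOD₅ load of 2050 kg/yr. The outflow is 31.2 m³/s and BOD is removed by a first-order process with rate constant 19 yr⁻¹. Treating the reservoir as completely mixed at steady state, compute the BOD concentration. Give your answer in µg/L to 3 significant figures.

0.154 µg/L

Outflow Q = 31.2 m³/s × 3.156e+07 s/yr = 9.846e+08 m³/yr.
Steady-state CSTR mass balance: W = Q·C + k·V·C, so C = W/(Q + kV).
Q + kV = 9.846e+08 + 19·6.49e+08 = 1.332e+10 m³/yr.
C = 2050/1.332e+10 = 1.54e-07 kg/m³ = 0.000154 mg/L = 0.154 µg/L.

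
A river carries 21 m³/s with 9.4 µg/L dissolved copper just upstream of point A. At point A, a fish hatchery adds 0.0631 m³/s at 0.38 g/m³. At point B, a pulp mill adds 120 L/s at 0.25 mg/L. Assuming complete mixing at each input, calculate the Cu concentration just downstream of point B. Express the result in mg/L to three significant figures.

9.4 µg/L = 0.0094 mg/L.
After input A: C = (21·0.0094 + 0.0631·0.38) / 21.06 = 0.01051 mg/L.
120 L/s = 0.12 m³/s.
After input B: C = (21.06·0.01051 + 0.12·0.25) / 21.18 = 0.01187 mg/L.

0.0119 mg/L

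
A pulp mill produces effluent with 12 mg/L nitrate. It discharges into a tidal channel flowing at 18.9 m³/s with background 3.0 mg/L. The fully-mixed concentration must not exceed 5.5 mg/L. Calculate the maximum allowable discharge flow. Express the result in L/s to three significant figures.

7270 L/s

Mass balance at complete mixing: C_std·(Q_w + Q_r) = Q_w·C_e + Q_r·C_b.
Rearranging, Q_w = Q_r·(C_std − C_b)/(C_e − C_std) = 18.9·(5.5 − 3) / (12 − 5.5) = 7.269 m³/s.
= 7269 L/s.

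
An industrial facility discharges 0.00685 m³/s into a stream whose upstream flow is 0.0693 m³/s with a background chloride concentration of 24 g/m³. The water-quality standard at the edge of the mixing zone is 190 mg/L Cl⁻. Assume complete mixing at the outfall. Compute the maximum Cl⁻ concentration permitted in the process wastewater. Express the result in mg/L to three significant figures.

Mass balance: 190·0.07615 = 0.00685·Cₑ + 0.0693·24.
Cₑ = (14.47 − 1.663) / 0.00685 = 1869 mg/L.

1870 mg/L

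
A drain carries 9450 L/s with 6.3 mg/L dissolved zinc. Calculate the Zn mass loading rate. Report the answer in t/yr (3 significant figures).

1880 t/yr

9450 L/s = 9.45 m³/s.
Mass flux = Q·C = 9.45 m³/s × 6.3 g/m³ = 59.54 g/s.
= 59.54 g/s × 31.56 = 1879 t/yr.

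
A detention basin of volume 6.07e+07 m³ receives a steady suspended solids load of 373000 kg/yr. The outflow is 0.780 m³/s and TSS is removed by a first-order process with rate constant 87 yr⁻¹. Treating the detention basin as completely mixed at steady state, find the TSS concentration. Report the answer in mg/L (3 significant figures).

Outflow Q = 0.780 m³/s × 3.156e+07 s/yr = 2.461e+07 m³/yr.
Steady-state CSTR mass balance: W = Q·C + k·V·C, so C = W/(Q + kV).
Q + kV = 2.461e+07 + 87·6.07e+07 = 5.306e+09 m³/yr.
C = 373000/5.306e+09 = 7.03e-05 kg/m³ = 0.0703 mg/L.

0.0703 mg/L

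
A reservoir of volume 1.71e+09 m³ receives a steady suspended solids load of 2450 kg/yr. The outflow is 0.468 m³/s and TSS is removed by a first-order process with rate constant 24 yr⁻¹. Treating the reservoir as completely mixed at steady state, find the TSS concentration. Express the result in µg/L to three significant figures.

Outflow Q = 0.468 m³/s × 3.156e+07 s/yr = 1.477e+07 m³/yr.
Steady-state CSTR mass balance: W = Q·C + k·V·C, so C = W/(Q + kV).
Q + kV = 1.477e+07 + 24·1.71e+09 = 4.105e+10 m³/yr.
C = 2450/4.105e+10 = 5.968e-08 kg/m³ = 5.968e-05 mg/L = 0.05968 µg/L.

0.0597 µg/L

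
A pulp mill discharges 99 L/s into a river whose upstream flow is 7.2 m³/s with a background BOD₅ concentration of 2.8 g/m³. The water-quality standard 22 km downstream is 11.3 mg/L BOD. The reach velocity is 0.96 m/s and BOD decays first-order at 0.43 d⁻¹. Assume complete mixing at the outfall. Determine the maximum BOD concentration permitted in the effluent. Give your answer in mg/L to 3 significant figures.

99 L/s = 0.099 m³/s.
Travel time to the compliance point: t = 2.2e+04/0.96 = 2.292e+04 s = 0.2652 d; decay factor exp(−0.43·0.2652) = 0.8922.
So the concentration just after mixing may be at most 11.3/0.8922 = 12.67 mg/L.
Mass balance: 12.67·7.299 = 0.099·Cₑ + 7.2·2.8.
Cₑ = (92.44 − 20.16) / 0.099 = 730.1 mg/L.

730 mg/L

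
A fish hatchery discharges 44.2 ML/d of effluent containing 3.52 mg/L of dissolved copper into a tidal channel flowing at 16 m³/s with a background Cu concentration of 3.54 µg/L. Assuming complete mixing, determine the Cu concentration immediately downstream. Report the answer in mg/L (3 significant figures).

0.112 mg/L

44.2 ML/d = 0.5116 m³/s.
3.54 µg/L = 0.00354 mg/L.
Flow-weighted mixing gives C = (0.5116·3.52 + 16·0.00354) / (0.5116 + 16) = 1.857/16.51 = 0.1125 mg/L.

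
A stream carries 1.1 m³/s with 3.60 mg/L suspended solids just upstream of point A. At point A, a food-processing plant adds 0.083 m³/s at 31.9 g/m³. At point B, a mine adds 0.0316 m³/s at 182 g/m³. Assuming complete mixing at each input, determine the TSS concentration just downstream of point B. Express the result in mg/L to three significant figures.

After input A: C = (1.1·3.6 + 0.083·31.9) / 1.183 = 5.586 mg/L.
After input B: C = (1.183·5.586 + 0.0316·182) / 1.215 = 10.18 mg/L.

10.2 mg/L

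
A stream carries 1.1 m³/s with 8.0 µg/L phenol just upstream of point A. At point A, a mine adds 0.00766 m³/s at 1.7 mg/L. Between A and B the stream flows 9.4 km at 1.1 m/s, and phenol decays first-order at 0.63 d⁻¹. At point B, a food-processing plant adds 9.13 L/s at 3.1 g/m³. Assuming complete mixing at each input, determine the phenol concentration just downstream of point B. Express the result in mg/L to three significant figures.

8.0 µg/L = 0.008 mg/L.
After input A: C = (1.1·0.008 + 0.00766·1.7) / 1.108 = 0.0197 mg/L.
Over the 9.4 km reach to input B (t = 8545 s = 0.09891 d), decay gives C = 0.0197·exp(−0.63·0.09891) = 0.01851 mg/L.
9.13 L/s = 0.00913 m³/s.
After input B: C = (1.108·0.01851 + 0.00913·3.1) / 1.117 = 0.0437 mg/L.

0.0437 mg/L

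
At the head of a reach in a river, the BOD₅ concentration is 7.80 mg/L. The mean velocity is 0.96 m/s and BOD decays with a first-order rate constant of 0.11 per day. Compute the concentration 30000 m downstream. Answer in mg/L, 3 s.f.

Travel time t = 30000 m / 0.96 m/s = 3e+04/0.96 = 3.125e+04 s = 0.3617 d.
First-order decay: C = 7.80·exp(−0.11·0.3617) = 7.80·0.961 = 7.496 mg/L.

7.50 mg/L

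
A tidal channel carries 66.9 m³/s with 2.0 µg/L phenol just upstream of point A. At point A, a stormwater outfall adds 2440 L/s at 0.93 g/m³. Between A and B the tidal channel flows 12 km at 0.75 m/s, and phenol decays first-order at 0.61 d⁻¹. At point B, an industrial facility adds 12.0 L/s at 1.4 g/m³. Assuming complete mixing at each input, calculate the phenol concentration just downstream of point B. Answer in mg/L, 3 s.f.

2.0 µg/L = 0.002 mg/L.
2440 L/s = 2.44 m³/s.
After input A: C = (66.9·0.002 + 2.44·0.93) / 69.34 = 0.03466 mg/L.
Over the 12 km reach to input B (t = 1.6e+04 s = 0.1852 d), decay gives C = 0.03466·exp(−0.61·0.1852) = 0.03095 mg/L.
12.0 L/s = 0.012 m³/s.
After input B: C = (69.34·0.03095 + 0.012·1.4) / 69.35 = 0.03119 mg/L.

0.0312 mg/L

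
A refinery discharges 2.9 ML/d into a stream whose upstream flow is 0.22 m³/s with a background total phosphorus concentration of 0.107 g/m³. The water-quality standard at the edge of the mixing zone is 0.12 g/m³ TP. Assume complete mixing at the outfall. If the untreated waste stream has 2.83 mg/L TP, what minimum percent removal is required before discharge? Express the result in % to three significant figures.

2.9 ML/d = 0.03356 m³/s.
Mass balance: 0.12·0.2536 = 0.03356·Cₑ + 0.22·0.107.
Cₑ = (0.03043 − 0.02354) / 0.03356 = 0.2052 mg/L.
Required removal = 1 − 0.2052/2.83 = 92.75 %.

92.7 %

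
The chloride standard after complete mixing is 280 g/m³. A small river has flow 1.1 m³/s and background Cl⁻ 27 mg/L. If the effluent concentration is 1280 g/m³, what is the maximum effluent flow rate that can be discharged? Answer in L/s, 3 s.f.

Mass balance at complete mixing: C_std·(Q_w + Q_r) = Q_w·C_e + Q_r·C_b.
Rearranging, Q_w = Q_r·(C_std − C_b)/(C_e − C_std) = 1.1·(280 − 27) / (1280 − 280) = 0.2783 m³/s.
= 278.3 L/s.

278 L/s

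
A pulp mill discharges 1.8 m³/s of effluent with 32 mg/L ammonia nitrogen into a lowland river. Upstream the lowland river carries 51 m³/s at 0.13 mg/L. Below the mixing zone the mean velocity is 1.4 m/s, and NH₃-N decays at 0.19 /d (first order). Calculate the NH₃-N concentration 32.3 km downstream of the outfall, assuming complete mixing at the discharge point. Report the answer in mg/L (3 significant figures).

After complete mixing, C₀ = (1.8·32 + 51·0.13) / 52.8 = 1.216 mg/L.
Travel time t = 3.23e+04 m / 1.4 m/s = 2.307e+04 s = 0.267 d.
C = 1.216·exp(−0.19·0.267) = 1.216·0.9505 = 1.156 mg/L.

1.16 mg/L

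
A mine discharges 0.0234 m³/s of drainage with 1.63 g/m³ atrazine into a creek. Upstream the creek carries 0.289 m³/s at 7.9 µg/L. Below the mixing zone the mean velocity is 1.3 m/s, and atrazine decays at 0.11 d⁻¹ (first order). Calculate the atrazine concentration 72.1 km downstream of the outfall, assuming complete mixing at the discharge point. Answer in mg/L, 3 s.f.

0.121 mg/L

7.9 µg/L = 0.0079 mg/L.
After complete mixing, C₀ = (0.0234·1.63 + 0.289·0.0079) / 0.3124 = 0.1294 mg/L.
Travel time t = 7.21e+04 m / 1.3 m/s = 5.546e+04 s = 0.6419 d.
C = 0.1294·exp(−0.11·0.6419) = 0.1294·0.9318 = 0.1206 mg/L.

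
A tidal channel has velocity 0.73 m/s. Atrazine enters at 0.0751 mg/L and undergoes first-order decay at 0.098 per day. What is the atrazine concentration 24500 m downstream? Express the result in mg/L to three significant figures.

Travel time t = 24500 m / 0.73 m/s = 2.45e+04/0.73 = 3.356e+04 s = 0.3884 d.
First-order decay: C = 0.0751·exp(−0.098·0.3884) = 0.0751·0.9626 = 0.07229 mg/L.

0.0723 mg/L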